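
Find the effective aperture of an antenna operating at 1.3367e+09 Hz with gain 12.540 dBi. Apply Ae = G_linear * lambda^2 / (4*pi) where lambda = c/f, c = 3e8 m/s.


lambda = c / f = 3.0000e+08 / 1.3367e+09 = 0.2244333 m
G_linear = 10^(12.540/10) = 17.94734
Ae = G_linear * lambda^2 / (4*pi) = 17.94734 * 0.2244333^2 / (4*pi) = 0.07194 m^2

0.07194 m^2


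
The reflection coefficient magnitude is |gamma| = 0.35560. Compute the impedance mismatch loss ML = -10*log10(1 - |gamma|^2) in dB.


ML = -10 * log10(1 - 0.35560^2) = -10 * log10(0.87354864) = 0.5871 dB

0.5871 dB


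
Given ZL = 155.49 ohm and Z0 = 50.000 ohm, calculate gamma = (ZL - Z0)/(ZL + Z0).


gamma = (155.49 - 50.000) / (155.49 + 50.000) = 0.5134

0.5134


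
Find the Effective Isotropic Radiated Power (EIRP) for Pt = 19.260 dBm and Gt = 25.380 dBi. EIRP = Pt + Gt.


EIRP = Pt + Gt = 19.260 + 25.380 = 44.64 dBm

44.64 dBm


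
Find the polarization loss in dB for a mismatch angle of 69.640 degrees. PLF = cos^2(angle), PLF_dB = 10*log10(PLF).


PLF_linear = cos^2(69.640 deg) = 0.1210467
PLF_dB = 10 * log10(0.1210467) = -9.170 dB

-9.170 dB


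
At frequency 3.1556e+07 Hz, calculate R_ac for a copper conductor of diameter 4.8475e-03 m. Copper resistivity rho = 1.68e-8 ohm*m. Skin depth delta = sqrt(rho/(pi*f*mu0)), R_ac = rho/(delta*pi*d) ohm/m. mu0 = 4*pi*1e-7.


delta = sqrt(1.68e-8 / (pi * 3.1556e+07 * 4*pi*1e-7)) = 1.161272e-05 m
R_ac = 1.68e-8 / (1.161272e-05 * pi * 4.8475e-03) = 0.09500 ohm/m

0.09500 ohm/m


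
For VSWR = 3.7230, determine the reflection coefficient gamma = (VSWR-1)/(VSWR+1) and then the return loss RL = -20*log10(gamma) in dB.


gamma = (3.7230 - 1) / (3.7230 + 1) = 0.5765403
RL = -20 * log10(0.5765403) = 4.783 dB

4.783 dB


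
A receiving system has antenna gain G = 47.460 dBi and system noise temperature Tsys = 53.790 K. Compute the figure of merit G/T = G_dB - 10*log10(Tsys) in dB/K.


G/T = 47.460 - 10*log10(53.790) = 47.460 - 17.30702 = 30.15 dB/K

30.15 dB/K


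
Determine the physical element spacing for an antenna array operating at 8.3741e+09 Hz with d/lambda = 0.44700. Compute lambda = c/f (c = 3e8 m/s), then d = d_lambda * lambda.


lambda = c / f = 3.0000e+08 / 8.3741e+09 = 0.03582475 m
d = 0.44700 * 0.03582475 = 0.01601 m

0.01601 m


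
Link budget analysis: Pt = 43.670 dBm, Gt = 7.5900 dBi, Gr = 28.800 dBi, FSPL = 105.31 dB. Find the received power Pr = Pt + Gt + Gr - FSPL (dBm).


Pr = 43.670 + 7.5900 + 28.800 - 105.31 = -25.25 dBm

-25.25 dBm


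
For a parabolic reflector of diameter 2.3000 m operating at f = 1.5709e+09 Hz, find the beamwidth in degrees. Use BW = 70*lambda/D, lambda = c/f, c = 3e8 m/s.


lambda = c / f = 3.0000e+08 / 1.5709e+09 = 0.1909733 m
BW = 70 * 0.1909733 / 2.3000 = 5.812 deg

5.812 deg


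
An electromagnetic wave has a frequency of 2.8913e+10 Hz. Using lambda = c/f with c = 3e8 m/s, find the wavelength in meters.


lambda = c / f = 3.0000e+08 / 2.8913e+10 = 0.01038 m

0.01038 m


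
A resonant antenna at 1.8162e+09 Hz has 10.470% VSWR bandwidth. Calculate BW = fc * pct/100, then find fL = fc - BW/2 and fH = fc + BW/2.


BW = 1.8162e+09 * 10.470/100 = 1.901561e+08 Hz
fL = 1.8162e+09 - 1.901561e+08/2 = 1.721e+09 Hz
fH = 1.8162e+09 + 1.901561e+08/2 = 1.911e+09 Hz

BW=1.902e+08 Hz, fL=1.721e+09 Hz, fH=1.911e+09 Hz


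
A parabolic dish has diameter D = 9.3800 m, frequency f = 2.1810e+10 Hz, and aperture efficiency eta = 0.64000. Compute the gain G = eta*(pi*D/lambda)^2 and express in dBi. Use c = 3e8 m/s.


lambda = c / f = 3.0000e+08 / 2.1810e+10 = 0.01375516 m
G_linear = 0.64000 * (pi * 9.3800 / 0.01375516)^2 = 2.937339e+06
G_dBi = 10 * log10(2.937339e+06) = 64.68 dBi

64.68 dBi


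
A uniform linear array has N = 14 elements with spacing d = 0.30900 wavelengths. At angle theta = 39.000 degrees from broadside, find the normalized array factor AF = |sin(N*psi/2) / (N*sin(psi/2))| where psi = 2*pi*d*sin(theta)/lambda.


psi = 2*pi*0.30900*sin(39.000 deg) = 1.221828 rad
AF = |sin(14*1.221828/2) / (14*sin(1.221828/2))| = 0.09534

0.09534


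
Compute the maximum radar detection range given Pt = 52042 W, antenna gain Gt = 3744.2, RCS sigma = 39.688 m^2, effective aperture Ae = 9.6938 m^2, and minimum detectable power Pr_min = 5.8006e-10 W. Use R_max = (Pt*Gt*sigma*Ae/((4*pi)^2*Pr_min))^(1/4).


R^4 = 52042*3744.2*39.688*9.6938 / ((4*pi)^2 * 5.8006e-10) = 8.184151e+17
R_max = 8.184151e+17^0.25 = 30078 m

30078 m


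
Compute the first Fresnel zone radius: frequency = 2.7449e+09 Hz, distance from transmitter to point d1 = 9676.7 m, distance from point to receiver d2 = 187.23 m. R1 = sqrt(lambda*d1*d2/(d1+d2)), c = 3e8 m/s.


lambda = c / f = 3.0000e+08 / 2.7449e+09 = 0.1092936 m
R1 = sqrt(0.1092936 * 9676.7 * 187.23 / (9676.7 + 187.23)) = 4.480 m

4.480 m


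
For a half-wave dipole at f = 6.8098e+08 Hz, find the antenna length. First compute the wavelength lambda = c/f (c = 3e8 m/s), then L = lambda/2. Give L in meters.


lambda = c / f = 3.0000e+08 / 6.8098e+08 = 0.4405416 m
L = lambda / 2 = 0.4405416 / 2 = 0.2203 m

0.2203 m


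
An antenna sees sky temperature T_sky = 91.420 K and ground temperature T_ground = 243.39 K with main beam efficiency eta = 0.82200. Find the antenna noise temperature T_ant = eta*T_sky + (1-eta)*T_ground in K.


T_ant = 0.82200 * 91.420 + (1 - 0.82200) * 243.39 = 118.5 K

118.5 K


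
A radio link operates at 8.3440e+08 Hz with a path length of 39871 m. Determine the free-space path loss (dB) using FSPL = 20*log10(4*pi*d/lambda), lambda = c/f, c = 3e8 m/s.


lambda = c / f = 3.0000e+08 / 8.3440e+08 = 0.3595398 m
FSPL = 20 * log10(4*pi*39871/0.3595398) = 122.9 dB

122.9 dB


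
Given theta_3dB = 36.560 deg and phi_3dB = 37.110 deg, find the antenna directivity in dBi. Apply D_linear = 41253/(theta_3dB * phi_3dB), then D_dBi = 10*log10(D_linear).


D_linear = 41253 / (36.560 * 37.110) = 30.40594
D_dBi = 10 * log10(30.40594) = 14.83 dBi

14.83 dBi


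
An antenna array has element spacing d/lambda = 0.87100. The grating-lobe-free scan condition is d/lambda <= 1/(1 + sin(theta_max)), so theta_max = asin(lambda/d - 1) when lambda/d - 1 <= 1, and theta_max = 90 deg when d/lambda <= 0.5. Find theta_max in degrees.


lambda/d - 1 = 1/0.87100 - 1 = 0.1481056
theta_max = asin(0.1481056) = 8.517 deg

8.517 deg


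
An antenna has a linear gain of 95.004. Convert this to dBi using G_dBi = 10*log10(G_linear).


G_dBi = 10 * log10(95.004) = 19.78 dBi

19.78 dBi


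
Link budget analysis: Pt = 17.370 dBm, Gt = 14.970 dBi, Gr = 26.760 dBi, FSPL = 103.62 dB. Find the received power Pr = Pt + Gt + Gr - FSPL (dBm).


Pr = 17.370 + 14.970 + 26.760 - 103.62 = -44.52 dBm

-44.52 dBm


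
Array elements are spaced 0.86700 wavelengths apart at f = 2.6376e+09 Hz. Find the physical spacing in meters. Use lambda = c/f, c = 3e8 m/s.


lambda = c / f = 3.0000e+08 / 2.6376e+09 = 0.1137398 m
d = 0.86700 * 0.1137398 = 0.09861 m

0.09861 m


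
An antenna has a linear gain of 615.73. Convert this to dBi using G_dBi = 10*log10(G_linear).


G_dBi = 10 * log10(615.73) = 27.89 dBi

27.89 dBi


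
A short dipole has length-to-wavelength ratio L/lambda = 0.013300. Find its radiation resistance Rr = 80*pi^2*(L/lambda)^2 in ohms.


Rr = 80 * pi^2 * (0.013300)^2 = 80 * 9.869604 * 1.768900e-04 = 0.1397 ohm

0.1397 ohm


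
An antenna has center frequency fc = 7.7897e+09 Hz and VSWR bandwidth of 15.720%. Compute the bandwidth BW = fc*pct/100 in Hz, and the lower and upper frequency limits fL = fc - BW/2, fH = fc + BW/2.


BW = 7.7897e+09 * 15.720/100 = 1.224541e+09 Hz
fL = 7.7897e+09 - 1.224541e+09/2 = 7.177e+09 Hz
fH = 7.7897e+09 + 1.224541e+09/2 = 8.402e+09 Hz

BW=1.225e+09 Hz, fL=7.177e+09 Hz, fH=8.402e+09 Hz


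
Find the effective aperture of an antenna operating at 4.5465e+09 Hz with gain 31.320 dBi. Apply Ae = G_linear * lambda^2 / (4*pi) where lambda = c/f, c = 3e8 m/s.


lambda = c / f = 3.0000e+08 / 4.5465e+09 = 0.06598482 m
G_linear = 10^(31.320/10) = 1355.189
Ae = G_linear * lambda^2 / (4*pi) = 1355.189 * 0.06598482^2 / (4*pi) = 0.4695 m^2

0.4695 m^2


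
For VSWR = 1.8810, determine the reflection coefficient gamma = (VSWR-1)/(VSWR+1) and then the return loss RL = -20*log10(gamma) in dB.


gamma = (1.8810 - 1) / (1.8810 + 1) = 0.3057966
RL = -20 * log10(0.3057966) = 10.29 dB

10.29 dB


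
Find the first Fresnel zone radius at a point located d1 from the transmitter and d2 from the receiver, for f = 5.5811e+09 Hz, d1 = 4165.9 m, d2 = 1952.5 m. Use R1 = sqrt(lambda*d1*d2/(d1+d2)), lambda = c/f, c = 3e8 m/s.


lambda = c / f = 3.0000e+08 / 5.5811e+09 = 0.05375284 m
R1 = sqrt(0.05375284 * 4165.9 * 1952.5 / (4165.9 + 1952.5)) = 8.453 m

8.453 m


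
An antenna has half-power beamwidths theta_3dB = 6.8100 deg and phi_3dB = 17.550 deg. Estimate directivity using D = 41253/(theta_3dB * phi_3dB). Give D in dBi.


D_linear = 41253 / (6.8100 * 17.550) = 345.1686
D_dBi = 10 * log10(345.1686) = 25.38 dBi

25.38 dBi


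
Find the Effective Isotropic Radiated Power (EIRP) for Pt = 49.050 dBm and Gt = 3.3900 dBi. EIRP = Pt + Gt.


EIRP = Pt + Gt = 49.050 + 3.3900 = 52.44 dBm

52.44 dBm


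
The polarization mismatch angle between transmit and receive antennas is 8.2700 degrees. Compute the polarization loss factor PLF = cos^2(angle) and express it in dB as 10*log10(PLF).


PLF_linear = cos^2(8.2700 deg) = 0.9793106
PLF_dB = 10 * log10(0.9793106) = -0.09080 dB

-0.09080 dB


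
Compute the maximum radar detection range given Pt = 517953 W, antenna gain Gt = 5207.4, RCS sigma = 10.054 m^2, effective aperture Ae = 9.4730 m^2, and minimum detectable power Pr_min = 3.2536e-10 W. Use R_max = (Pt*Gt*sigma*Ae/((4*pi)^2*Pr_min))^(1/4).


R^4 = 517953*5207.4*10.054*9.4730 / ((4*pi)^2 * 3.2536e-10) = 4.999814e+18
R_max = 4.999814e+18^0.25 = 47287 m

47287 m


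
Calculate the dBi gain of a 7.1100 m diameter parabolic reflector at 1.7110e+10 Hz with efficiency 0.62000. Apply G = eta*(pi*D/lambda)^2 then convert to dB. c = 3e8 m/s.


lambda = c / f = 3.0000e+08 / 1.7110e+10 = 0.01753361 m
G_linear = 0.62000 * (pi * 7.1100 / 0.01753361)^2 = 1.006208e+06
G_dBi = 10 * log10(1.006208e+06) = 60.03 dBi

60.03 dBi


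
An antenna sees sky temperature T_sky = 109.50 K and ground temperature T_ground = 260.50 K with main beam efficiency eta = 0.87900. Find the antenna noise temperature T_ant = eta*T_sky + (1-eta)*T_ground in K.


T_ant = 0.87900 * 109.50 + (1 - 0.87900) * 260.50 = 127.8 K

127.8 K


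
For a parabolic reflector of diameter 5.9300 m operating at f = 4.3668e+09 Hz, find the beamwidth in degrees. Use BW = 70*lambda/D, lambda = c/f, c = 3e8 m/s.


lambda = c / f = 3.0000e+08 / 4.3668e+09 = 0.06870019 m
BW = 70 * 0.06870019 / 5.9300 = 0.8110 deg

0.8110 deg


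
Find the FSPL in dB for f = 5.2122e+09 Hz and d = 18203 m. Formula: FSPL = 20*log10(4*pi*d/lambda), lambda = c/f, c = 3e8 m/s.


lambda = c / f = 3.0000e+08 / 5.2122e+09 = 0.05755727 m
FSPL = 20 * log10(4*pi*18203/0.05755727) = 132.0 dB

132.0 dB


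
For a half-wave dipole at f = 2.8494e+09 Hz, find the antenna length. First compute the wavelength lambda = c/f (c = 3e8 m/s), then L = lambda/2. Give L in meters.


lambda = c / f = 3.0000e+08 / 2.8494e+09 = 0.1052853 m
L = lambda / 2 = 0.1052853 / 2 = 0.05264 m

0.05264 m


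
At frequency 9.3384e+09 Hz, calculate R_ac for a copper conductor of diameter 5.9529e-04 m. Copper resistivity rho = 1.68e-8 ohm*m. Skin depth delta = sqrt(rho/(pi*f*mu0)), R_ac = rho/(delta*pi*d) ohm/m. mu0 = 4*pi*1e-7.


delta = sqrt(1.68e-8 / (pi * 9.3384e+09 * 4*pi*1e-7)) = 6.750540e-07 m
R_ac = 1.68e-8 / (6.750540e-07 * pi * 5.9529e-04) = 13.31 ohm/m

13.31 ohm/m


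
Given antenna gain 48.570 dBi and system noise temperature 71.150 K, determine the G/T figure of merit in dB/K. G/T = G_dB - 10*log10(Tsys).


G/T = 48.570 - 10*log10(71.150) = 48.570 - 18.52175 = 30.05 dB/K

30.05 dB/K


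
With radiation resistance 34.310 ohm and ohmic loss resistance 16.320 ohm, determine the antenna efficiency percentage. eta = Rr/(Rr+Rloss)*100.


eta = 34.310 / (34.310 + 16.320) * 100 = 67.77%

67.77%


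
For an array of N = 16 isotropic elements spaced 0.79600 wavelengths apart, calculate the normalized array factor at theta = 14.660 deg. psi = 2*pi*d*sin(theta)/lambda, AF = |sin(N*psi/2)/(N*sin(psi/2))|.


psi = 2*pi*0.79600*sin(14.660 deg) = 1.265771 rad
AF = |sin(16*1.265771/2) / (16*sin(1.265771/2))| = 0.06819

0.06819


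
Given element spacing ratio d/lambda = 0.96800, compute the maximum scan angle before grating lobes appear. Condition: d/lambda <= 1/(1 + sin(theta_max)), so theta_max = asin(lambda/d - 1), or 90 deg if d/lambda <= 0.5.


lambda/d - 1 = 1/0.96800 - 1 = 0.03305785
theta_max = asin(0.03305785) = 1.894 deg

1.894 deg


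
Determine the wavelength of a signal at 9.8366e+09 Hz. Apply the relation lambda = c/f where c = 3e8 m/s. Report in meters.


lambda = c / f = 3.0000e+08 / 9.8366e+09 = 0.03050 m

0.03050 m


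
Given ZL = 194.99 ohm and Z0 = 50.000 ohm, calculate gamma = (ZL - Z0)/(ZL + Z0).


gamma = (194.99 - 50.000) / (194.99 + 50.000) = 0.5918

0.5918


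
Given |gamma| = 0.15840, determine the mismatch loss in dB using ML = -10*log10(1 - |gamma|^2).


ML = -10 * log10(1 - 0.15840^2) = -10 * log10(0.97490944) = 0.1104 dB

0.1104 dB


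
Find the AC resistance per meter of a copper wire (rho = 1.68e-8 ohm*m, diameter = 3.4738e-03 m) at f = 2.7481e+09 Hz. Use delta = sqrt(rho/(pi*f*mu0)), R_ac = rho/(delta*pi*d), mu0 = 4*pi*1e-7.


delta = sqrt(1.68e-8 / (pi * 2.7481e+09 * 4*pi*1e-7)) = 1.244396e-06 m
R_ac = 1.68e-8 / (1.244396e-06 * pi * 3.4738e-03) = 1.237 ohm/m

1.237 ohm/m


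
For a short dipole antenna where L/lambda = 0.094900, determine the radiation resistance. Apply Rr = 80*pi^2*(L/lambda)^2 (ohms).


Rr = 80 * pi^2 * (0.094900)^2 = 80 * 9.869604 * 9.006010e-03 = 7.111 ohm

7.111 ohm


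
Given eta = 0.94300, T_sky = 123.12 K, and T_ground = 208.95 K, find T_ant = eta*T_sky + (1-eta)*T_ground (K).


T_ant = 0.94300 * 123.12 + (1 - 0.94300) * 208.95 = 128.0 K

128.0 K


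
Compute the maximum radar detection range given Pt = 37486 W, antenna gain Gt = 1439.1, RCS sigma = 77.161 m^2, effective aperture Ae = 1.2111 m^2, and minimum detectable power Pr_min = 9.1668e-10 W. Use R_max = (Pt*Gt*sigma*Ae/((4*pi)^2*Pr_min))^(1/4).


R^4 = 37486*1439.1*77.161*1.2111 / ((4*pi)^2 * 9.1668e-10) = 3.482575e+16
R_max = 3.482575e+16^0.25 = 13661 m

13661 m


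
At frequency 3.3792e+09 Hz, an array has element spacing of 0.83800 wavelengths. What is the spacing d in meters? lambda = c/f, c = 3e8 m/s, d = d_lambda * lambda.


lambda = c / f = 3.0000e+08 / 3.3792e+09 = 0.08877841 m
d = 0.83800 * 0.08877841 = 0.07440 m

0.07440 m


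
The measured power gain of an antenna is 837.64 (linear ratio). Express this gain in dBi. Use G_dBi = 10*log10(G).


G_dBi = 10 * log10(837.64) = 29.23 dBi

29.23 dBi


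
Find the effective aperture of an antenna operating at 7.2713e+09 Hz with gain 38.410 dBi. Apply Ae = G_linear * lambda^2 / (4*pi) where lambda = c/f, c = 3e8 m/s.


lambda = c / f = 3.0000e+08 / 7.2713e+09 = 0.04125810 m
G_linear = 10^(38.410/10) = 6934.258
Ae = G_linear * lambda^2 / (4*pi) = 6934.258 * 0.04125810^2 / (4*pi) = 0.9393 m^2

0.9393 m^2


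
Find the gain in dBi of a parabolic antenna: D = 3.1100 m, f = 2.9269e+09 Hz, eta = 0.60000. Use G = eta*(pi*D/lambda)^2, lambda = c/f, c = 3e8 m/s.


lambda = c / f = 3.0000e+08 / 2.9269e+09 = 0.1024975 m
G_linear = 0.60000 * (pi * 3.1100 / 0.1024975)^2 = 5451.867
G_dBi = 10 * log10(5451.867) = 37.37 dBi

37.37 dBi


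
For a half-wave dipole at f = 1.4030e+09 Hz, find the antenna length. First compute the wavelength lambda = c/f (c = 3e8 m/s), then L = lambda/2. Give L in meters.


lambda = c / f = 3.0000e+08 / 1.4030e+09 = 0.2138275 m
L = lambda / 2 = 0.2138275 / 2 = 0.1069 m

0.1069 m


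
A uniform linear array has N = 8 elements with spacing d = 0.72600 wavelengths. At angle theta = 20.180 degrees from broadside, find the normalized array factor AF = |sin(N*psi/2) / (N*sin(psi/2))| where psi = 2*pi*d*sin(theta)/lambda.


psi = 2*pi*0.72600*sin(20.180 deg) = 1.573615 rad
AF = |sin(8*1.573615/2) / (8*sin(1.573615/2))| = 1.990e-03

1.990e-03


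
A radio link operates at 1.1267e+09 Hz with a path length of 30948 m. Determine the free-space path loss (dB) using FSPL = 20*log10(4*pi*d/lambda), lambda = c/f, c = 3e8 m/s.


lambda = c / f = 3.0000e+08 / 1.1267e+09 = 0.2662643 m
FSPL = 20 * log10(4*pi*30948/0.2662643) = 123.3 dB

123.3 dB


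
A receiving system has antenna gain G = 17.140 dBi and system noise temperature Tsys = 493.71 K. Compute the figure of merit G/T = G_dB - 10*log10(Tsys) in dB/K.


G/T = 17.140 - 10*log10(493.71) = 17.140 - 26.93472 = -9.795 dB/K

-9.795 dB/K


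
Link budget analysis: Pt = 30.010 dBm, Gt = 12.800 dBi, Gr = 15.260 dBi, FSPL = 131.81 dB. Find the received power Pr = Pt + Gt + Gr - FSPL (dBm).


Pr = 30.010 + 12.800 + 15.260 - 131.81 = -73.74 dBm

-73.74 dBm


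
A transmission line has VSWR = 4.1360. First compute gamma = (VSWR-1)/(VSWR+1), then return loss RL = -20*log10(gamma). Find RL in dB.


gamma = (4.1360 - 1) / (4.1360 + 1) = 0.6105919
RL = -20 * log10(0.6105919) = 4.285 dB

4.285 dB


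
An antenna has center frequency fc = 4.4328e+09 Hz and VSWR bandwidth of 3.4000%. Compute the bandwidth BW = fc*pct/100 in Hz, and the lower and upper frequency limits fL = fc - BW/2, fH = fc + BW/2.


BW = 4.4328e+09 * 3.4000/100 = 1.507152e+08 Hz
fL = 4.4328e+09 - 1.507152e+08/2 = 4.357e+09 Hz
fH = 4.4328e+09 + 1.507152e+08/2 = 4.508e+09 Hz

BW=1.507e+08 Hz, fL=4.357e+09 Hz, fH=4.508e+09 Hz


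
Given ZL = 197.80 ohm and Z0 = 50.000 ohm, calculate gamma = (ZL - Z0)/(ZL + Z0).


gamma = (197.80 - 50.000) / (197.80 + 50.000) = 0.5964

0.5964


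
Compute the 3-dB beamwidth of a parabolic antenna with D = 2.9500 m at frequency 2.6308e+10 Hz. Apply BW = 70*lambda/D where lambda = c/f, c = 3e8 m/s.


lambda = c / f = 3.0000e+08 / 2.6308e+10 = 0.01140338 m
BW = 70 * 0.01140338 / 2.9500 = 0.2706 deg

0.2706 deg


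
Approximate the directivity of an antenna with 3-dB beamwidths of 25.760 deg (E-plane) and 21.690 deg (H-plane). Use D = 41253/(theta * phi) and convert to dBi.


D_linear = 41253 / (25.760 * 21.690) = 73.83293
D_dBi = 10 * log10(73.83293) = 18.68 dBi

18.68 dBi


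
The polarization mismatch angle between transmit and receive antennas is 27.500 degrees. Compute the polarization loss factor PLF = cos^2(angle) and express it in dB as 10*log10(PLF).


PLF_linear = cos^2(27.500 deg) = 0.7867882
PLF_dB = 10 * log10(0.7867882) = -1.041 dB

-1.041 dB


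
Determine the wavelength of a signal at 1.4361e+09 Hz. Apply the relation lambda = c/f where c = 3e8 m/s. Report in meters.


lambda = c / f = 3.0000e+08 / 1.4361e+09 = 0.2089 m

0.2089 m


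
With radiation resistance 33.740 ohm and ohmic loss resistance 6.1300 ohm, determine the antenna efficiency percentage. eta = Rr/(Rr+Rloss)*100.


eta = 33.740 / (33.740 + 6.1300) * 100 = 84.63%

84.63%


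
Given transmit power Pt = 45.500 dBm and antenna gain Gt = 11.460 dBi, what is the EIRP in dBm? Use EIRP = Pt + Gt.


EIRP = Pt + Gt = 45.500 + 11.460 = 56.96 dBm

56.96 dBm


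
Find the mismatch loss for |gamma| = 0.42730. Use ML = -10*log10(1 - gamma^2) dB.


ML = -10 * log10(1 - 0.42730^2) = -10 * log10(0.81741471) = 0.8756 dB

0.8756 dB


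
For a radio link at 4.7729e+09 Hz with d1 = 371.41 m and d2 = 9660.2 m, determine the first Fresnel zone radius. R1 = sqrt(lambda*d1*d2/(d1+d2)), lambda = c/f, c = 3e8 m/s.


lambda = c / f = 3.0000e+08 / 4.7729e+09 = 0.06285487 m
R1 = sqrt(0.06285487 * 371.41 * 9660.2 / (371.41 + 9660.2)) = 4.741 m

4.741 m


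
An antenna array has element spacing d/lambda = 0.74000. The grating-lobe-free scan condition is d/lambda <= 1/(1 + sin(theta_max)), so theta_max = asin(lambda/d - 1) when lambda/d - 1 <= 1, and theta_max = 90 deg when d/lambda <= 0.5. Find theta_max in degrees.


lambda/d - 1 = 1/0.74000 - 1 = 0.3513514
theta_max = asin(0.3513514) = 20.57 deg

20.57 deg


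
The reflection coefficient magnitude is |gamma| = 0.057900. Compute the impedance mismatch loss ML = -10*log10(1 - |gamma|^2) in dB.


ML = -10 * log10(1 - 0.057900^2) = -10 * log10(0.99664759) = 0.01458 dB

0.01458 dB


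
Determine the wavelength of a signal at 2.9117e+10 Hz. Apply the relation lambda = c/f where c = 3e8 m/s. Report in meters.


lambda = c / f = 3.0000e+08 / 2.9117e+10 = 0.01030 m

0.01030 m


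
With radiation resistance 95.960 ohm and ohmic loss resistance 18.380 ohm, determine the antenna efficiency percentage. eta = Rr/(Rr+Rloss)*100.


eta = 95.960 / (95.960 + 18.380) * 100 = 83.93%

83.93%


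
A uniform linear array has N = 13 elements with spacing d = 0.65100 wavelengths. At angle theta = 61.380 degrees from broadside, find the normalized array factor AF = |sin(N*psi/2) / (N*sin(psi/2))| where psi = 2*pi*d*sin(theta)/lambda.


psi = 2*pi*0.65100*sin(61.380 deg) = 3.590577 rad
AF = |sin(13*3.590577/2) / (13*sin(3.590577/2))| = 0.07695

0.07695


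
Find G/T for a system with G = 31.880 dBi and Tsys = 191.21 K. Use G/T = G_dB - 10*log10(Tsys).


G/T = 31.880 - 10*log10(191.21) = 31.880 - 22.81511 = 9.065 dB/K

9.065 dB/K


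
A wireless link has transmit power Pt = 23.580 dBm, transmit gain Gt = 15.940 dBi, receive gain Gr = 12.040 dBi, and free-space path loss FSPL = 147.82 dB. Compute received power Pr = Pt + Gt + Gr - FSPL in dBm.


Pr = 23.580 + 15.940 + 12.040 - 147.82 = -96.26 dBm

-96.26 dBm


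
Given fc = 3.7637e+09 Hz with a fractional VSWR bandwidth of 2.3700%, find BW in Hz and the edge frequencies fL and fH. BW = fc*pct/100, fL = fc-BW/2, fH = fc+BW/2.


BW = 3.7637e+09 * 2.3700/100 = 8.919969e+07 Hz
fL = 3.7637e+09 - 8.919969e+07/2 = 3.719e+09 Hz
fH = 3.7637e+09 + 8.919969e+07/2 = 3.808e+09 Hz

BW=8.920e+07 Hz, fL=3.719e+09 Hz, fH=3.808e+09 Hz


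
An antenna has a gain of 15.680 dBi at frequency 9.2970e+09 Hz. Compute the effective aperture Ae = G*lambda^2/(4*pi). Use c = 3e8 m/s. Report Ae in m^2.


lambda = c / f = 3.0000e+08 / 9.2970e+09 = 0.03226847 m
G_linear = 10^(15.680/10) = 36.98282
Ae = G_linear * lambda^2 / (4*pi) = 36.98282 * 0.03226847^2 / (4*pi) = 3.064e-03 m^2

3.064e-03 m^2


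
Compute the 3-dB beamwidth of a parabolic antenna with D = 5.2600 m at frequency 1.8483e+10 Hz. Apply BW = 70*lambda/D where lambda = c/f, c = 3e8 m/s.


lambda = c / f = 3.0000e+08 / 1.8483e+10 = 0.01623113 m
BW = 70 * 0.01623113 / 5.2600 = 0.2160 deg

0.2160 deg


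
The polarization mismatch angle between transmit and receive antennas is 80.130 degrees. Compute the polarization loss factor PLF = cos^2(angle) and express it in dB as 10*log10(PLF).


PLF_linear = cos^2(80.130 deg) = 0.02938251
PLF_dB = 10 * log10(0.02938251) = -15.32 dB

-15.32 dB


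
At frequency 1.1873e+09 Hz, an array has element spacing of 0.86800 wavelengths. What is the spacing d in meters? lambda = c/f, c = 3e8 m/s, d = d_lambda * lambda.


lambda = c / f = 3.0000e+08 / 1.1873e+09 = 0.2526741 m
d = 0.86800 * 0.2526741 = 0.2193 m

0.2193 m


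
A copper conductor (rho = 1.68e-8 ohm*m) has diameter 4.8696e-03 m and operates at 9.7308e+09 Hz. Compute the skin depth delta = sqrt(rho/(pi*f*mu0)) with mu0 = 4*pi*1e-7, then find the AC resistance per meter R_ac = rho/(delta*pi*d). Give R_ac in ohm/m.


delta = sqrt(1.68e-8 / (pi * 9.7308e+09 * 4*pi*1e-7)) = 6.613030e-07 m
R_ac = 1.68e-8 / (6.613030e-07 * pi * 4.8696e-03) = 1.661 ohm/m

1.661 ohm/m


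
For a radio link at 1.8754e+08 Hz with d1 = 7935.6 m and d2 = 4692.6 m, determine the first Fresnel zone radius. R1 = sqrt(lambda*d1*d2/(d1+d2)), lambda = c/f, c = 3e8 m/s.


lambda = c / f = 3.0000e+08 / 1.8754e+08 = 1.599659 m
R1 = sqrt(1.599659 * 7935.6 * 4692.6 / (7935.6 + 4692.6)) = 68.68 m

68.68 m


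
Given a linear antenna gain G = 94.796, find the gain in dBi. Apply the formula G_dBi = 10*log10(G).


G_dBi = 10 * log10(94.796) = 19.77 dBi

19.77 dBi


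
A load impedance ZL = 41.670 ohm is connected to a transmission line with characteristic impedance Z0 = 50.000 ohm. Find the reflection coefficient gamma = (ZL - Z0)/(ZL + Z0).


gamma = (41.670 - 50.000) / (41.670 + 50.000) = -0.09087

-0.09087


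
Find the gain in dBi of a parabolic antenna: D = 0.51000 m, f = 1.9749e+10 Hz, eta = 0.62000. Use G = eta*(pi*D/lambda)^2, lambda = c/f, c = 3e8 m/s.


lambda = c / f = 3.0000e+08 / 1.9749e+10 = 0.01519064 m
G_linear = 0.62000 * (pi * 0.51000 / 0.01519064)^2 = 6897.308
G_dBi = 10 * log10(6897.308) = 38.39 dBi

38.39 dBi


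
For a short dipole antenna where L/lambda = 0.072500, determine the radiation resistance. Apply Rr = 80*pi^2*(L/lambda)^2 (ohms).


Rr = 80 * pi^2 * (0.072500)^2 = 80 * 9.869604 * 5.256250e-03 = 4.150 ohm

4.150 ohm


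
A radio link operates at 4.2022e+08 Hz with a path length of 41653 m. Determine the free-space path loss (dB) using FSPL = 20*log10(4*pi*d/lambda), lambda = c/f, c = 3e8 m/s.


lambda = c / f = 3.0000e+08 / 4.2022e+08 = 0.7139118 m
FSPL = 20 * log10(4*pi*41653/0.7139118) = 117.3 dB

117.3 dB


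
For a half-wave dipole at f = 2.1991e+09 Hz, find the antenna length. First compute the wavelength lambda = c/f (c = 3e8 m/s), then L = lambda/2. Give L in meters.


lambda = c / f = 3.0000e+08 / 2.1991e+09 = 0.1364194 m
L = lambda / 2 = 0.1364194 / 2 = 0.06821 m

0.06821 m


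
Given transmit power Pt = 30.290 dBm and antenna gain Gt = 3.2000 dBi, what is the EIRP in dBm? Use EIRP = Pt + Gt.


EIRP = Pt + Gt = 30.290 + 3.2000 = 33.49 dBm

33.49 dBm


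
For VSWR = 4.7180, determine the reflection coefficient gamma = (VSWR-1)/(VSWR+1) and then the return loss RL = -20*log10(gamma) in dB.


gamma = (4.7180 - 1) / (4.7180 + 1) = 0.6502274
RL = -20 * log10(0.6502274) = 3.739 dB

3.739 dB


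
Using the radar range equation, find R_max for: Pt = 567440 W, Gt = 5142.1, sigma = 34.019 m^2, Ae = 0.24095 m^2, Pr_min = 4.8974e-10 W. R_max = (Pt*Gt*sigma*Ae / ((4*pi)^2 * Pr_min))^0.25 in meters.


R^4 = 567440*5142.1*34.019*0.24095 / ((4*pi)^2 * 4.8974e-10) = 3.092599e+17
R_max = 3.092599e+17^0.25 = 23582 m

23582 m


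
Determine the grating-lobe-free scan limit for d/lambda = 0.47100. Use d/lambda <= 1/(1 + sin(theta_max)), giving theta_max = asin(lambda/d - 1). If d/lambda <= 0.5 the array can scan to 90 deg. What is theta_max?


lambda/d - 1 = 1/0.47100 - 1 = 1.123142 >= 1
d/lambda <= 0.5, so the array can scan to endfire without grating lobes: theta_max = 90 deg

90 deg


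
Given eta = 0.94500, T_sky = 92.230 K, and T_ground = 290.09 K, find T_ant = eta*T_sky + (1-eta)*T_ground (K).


T_ant = 0.94500 * 92.230 + (1 - 0.94500) * 290.09 = 103.1 K

103.1 K


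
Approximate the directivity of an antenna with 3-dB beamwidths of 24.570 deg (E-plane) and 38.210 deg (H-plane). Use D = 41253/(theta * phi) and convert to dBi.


D_linear = 41253 / (24.570 * 38.210) = 43.94134
D_dBi = 10 * log10(43.94134) = 16.43 dBi

16.43 dBi


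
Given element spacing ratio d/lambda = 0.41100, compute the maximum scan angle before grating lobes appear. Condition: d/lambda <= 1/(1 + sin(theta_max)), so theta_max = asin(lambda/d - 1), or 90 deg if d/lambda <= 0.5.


lambda/d - 1 = 1/0.41100 - 1 = 1.433090 >= 1
d/lambda <= 0.5, so the array can scan to endfire without grating lobes: theta_max = 90 deg

90 deg


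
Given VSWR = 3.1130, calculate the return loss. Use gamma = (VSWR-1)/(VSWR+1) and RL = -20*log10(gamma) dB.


gamma = (3.1130 - 1) / (3.1130 + 1) = 0.5137369
RL = -20 * log10(0.5137369) = 5.785 dB

5.785 dB


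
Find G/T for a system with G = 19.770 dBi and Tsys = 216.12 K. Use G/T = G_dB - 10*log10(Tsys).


G/T = 19.770 - 10*log10(216.12) = 19.770 - 23.34695 = -3.577 dB/K

-3.577 dB/K


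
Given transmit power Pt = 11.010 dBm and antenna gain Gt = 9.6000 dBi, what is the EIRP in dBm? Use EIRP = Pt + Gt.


EIRP = Pt + Gt = 11.010 + 9.6000 = 20.61 dBm

20.61 dBm


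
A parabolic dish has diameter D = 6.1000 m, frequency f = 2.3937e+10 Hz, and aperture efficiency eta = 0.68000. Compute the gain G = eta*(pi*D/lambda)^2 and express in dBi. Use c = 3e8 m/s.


lambda = c / f = 3.0000e+08 / 2.3937e+10 = 0.01253290 m
G_linear = 0.68000 * (pi * 6.1000 / 0.01253290)^2 = 1.589883e+06
G_dBi = 10 * log10(1.589883e+06) = 62.01 dBi

62.01 dBi


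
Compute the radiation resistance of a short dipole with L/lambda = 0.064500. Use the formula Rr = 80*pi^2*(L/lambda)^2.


Rr = 80 * pi^2 * (0.064500)^2 = 80 * 9.869604 * 4.160250e-03 = 3.285 ohm

3.285 ohm


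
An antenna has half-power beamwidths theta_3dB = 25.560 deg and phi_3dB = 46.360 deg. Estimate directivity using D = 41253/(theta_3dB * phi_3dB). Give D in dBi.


D_linear = 41253 / (25.560 * 46.360) = 34.81379
D_dBi = 10 * log10(34.81379) = 15.42 dBi

15.42 dBi


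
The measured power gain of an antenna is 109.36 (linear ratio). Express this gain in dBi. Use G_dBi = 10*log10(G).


G_dBi = 10 * log10(109.36) = 20.39 dBi

20.39 dBi


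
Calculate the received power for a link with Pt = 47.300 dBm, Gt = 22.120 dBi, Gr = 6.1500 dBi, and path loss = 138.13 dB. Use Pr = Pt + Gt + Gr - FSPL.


Pr = 47.300 + 22.120 + 6.1500 - 138.13 = -62.56 dBm

-62.56 dBm


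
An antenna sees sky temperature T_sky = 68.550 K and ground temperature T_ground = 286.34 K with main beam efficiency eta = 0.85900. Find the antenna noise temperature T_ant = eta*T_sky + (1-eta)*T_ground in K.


T_ant = 0.85900 * 68.550 + (1 - 0.85900) * 286.34 = 99.26 K

99.26 K


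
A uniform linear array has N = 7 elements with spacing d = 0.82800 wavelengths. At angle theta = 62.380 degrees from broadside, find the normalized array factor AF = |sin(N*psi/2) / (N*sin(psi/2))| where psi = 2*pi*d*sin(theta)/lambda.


psi = 2*pi*0.82800*sin(62.380 deg) = 4.609612 rad
AF = |sin(7*4.609612/2) / (7*sin(4.609612/2))| = 0.07945

0.07945


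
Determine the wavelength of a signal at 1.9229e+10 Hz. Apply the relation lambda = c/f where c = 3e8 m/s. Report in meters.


lambda = c / f = 3.0000e+08 / 1.9229e+10 = 0.01560 m

0.01560 m


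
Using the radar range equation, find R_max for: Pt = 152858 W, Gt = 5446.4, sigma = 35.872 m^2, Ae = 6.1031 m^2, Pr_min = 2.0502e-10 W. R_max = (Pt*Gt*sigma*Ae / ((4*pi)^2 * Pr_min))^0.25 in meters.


R^4 = 152858*5446.4*35.872*6.1031 / ((4*pi)^2 * 2.0502e-10) = 5.629733e+18
R_max = 5.629733e+18^0.25 = 48710 m

48710 m


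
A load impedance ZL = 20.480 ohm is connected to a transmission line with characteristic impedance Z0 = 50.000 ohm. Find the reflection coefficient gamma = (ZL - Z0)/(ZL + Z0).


gamma = (20.480 - 50.000) / (20.480 + 50.000) = -0.4188

-0.4188


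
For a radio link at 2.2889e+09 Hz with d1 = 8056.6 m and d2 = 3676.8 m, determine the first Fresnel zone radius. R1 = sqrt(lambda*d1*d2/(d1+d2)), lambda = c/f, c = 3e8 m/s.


lambda = c / f = 3.0000e+08 / 2.2889e+09 = 0.1310673 m
R1 = sqrt(0.1310673 * 8056.6 * 3676.8 / (8056.6 + 3676.8)) = 18.19 m

18.19 m


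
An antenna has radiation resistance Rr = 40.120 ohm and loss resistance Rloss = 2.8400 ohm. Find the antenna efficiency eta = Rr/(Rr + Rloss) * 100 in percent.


eta = 40.120 / (40.120 + 2.8400) * 100 = 93.39%

93.39%


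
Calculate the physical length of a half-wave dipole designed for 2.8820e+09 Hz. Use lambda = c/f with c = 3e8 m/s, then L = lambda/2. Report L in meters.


lambda = c / f = 3.0000e+08 / 2.8820e+09 = 0.1040944 m
L = lambda / 2 = 0.1040944 / 2 = 0.05205 m

0.05205 m


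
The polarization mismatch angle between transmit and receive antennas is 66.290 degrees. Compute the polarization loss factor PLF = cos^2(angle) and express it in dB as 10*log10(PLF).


PLF_linear = cos^2(66.290 deg) = 0.1616905
PLF_dB = 10 * log10(0.1616905) = -7.913 dB

-7.913 dB


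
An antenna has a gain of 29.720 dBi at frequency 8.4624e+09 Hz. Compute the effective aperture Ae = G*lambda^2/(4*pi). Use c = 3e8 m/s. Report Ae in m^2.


lambda = c / f = 3.0000e+08 / 8.4624e+09 = 0.03545094 m
G_linear = 10^(29.720/10) = 937.5620
Ae = G_linear * lambda^2 / (4*pi) = 937.5620 * 0.03545094^2 / (4*pi) = 0.09377 m^2

0.09377 m^2


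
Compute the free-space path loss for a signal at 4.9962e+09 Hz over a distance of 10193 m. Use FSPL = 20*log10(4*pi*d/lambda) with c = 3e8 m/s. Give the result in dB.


lambda = c / f = 3.0000e+08 / 4.9962e+09 = 0.06004563 m
FSPL = 20 * log10(4*pi*10193/0.06004563) = 126.6 dB

126.6 dB


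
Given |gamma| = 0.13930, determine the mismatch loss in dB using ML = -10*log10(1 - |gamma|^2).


ML = -10 * log10(1 - 0.13930^2) = -10 * log10(0.98059551) = 0.08510 dB

0.08510 dB


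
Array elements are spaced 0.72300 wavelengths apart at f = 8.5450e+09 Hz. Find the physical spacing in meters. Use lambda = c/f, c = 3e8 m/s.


lambda = c / f = 3.0000e+08 / 8.5450e+09 = 0.03510825 m
d = 0.72300 * 0.03510825 = 0.02538 m

0.02538 m


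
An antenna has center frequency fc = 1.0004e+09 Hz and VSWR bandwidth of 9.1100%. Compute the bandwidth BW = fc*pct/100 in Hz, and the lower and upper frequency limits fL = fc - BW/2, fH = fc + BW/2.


BW = 1.0004e+09 * 9.1100/100 = 9.113644e+07 Hz
fL = 1.0004e+09 - 9.113644e+07/2 = 9.548e+08 Hz
fH = 1.0004e+09 + 9.113644e+07/2 = 1.046e+09 Hz

BW=9.114e+07 Hz, fL=9.548e+08 Hz, fH=1.046e+09 Hz


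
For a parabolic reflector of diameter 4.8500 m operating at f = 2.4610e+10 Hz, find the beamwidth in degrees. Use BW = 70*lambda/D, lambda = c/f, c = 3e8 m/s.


lambda = c / f = 3.0000e+08 / 2.4610e+10 = 0.01219017 m
BW = 70 * 0.01219017 / 4.8500 = 0.1759 deg

0.1759 deg


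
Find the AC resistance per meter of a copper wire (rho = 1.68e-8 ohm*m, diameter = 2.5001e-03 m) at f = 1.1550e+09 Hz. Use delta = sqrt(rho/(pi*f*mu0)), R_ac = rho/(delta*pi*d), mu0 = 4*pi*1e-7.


delta = sqrt(1.68e-8 / (pi * 1.1550e+09 * 4*pi*1e-7)) = 1.919481e-06 m
R_ac = 1.68e-8 / (1.919481e-06 * pi * 2.5001e-03) = 1.114 ohm/m

1.114 ohm/m


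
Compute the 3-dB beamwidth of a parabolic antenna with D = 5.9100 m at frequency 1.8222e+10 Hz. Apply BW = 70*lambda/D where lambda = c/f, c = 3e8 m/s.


lambda = c / f = 3.0000e+08 / 1.8222e+10 = 0.01646362 m
BW = 70 * 0.01646362 / 5.9100 = 0.1950 deg

0.1950 deg


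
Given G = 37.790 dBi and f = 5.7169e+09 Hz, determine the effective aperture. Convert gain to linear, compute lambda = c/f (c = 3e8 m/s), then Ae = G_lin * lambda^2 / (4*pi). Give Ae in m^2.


lambda = c / f = 3.0000e+08 / 5.7169e+09 = 0.05247599 m
G_linear = 10^(37.790/10) = 6011.737
Ae = G_linear * lambda^2 / (4*pi) = 6011.737 * 0.05247599^2 / (4*pi) = 1.317 m^2

1.317 m^2


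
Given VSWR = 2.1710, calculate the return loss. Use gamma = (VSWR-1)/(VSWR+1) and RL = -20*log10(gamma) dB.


gamma = (2.1710 - 1) / (2.1710 + 1) = 0.3692841
RL = -20 * log10(0.3692841) = 8.653 dB

8.653 dB


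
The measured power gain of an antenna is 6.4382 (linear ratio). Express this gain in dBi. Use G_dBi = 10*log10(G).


G_dBi = 10 * log10(6.4382) = 8.088 dBi

8.088 dBi


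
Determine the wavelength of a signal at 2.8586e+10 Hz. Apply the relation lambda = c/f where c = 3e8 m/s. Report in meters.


lambda = c / f = 3.0000e+08 / 2.8586e+10 = 0.01049 m

0.01049 m


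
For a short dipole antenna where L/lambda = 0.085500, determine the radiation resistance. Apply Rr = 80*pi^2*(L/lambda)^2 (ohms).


Rr = 80 * pi^2 * (0.085500)^2 = 80 * 9.869604 * 7.310250e-03 = 5.772 ohm

5.772 ohm


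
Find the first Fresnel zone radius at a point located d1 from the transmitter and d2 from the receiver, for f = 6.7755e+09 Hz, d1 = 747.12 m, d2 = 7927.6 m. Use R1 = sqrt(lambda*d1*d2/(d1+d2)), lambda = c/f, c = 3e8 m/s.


lambda = c / f = 3.0000e+08 / 6.7755e+09 = 0.04427718 m
R1 = sqrt(0.04427718 * 747.12 * 7927.6 / (747.12 + 7927.6)) = 5.498 m

5.498 m


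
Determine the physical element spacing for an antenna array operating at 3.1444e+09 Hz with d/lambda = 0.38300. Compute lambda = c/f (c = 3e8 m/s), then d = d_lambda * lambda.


lambda = c / f = 3.0000e+08 / 3.1444e+09 = 0.09540771 m
d = 0.38300 * 0.09540771 = 0.03654 m

0.03654 m


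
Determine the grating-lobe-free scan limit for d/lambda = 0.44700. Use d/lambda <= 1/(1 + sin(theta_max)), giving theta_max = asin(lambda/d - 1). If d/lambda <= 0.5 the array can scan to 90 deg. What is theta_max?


lambda/d - 1 = 1/0.44700 - 1 = 1.237136 >= 1
d/lambda <= 0.5, so the array can scan to endfire without grating lobes: theta_max = 90 deg

90 deg


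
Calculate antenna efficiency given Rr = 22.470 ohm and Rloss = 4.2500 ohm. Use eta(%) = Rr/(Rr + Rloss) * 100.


eta = 22.470 / (22.470 + 4.2500) * 100 = 84.09%

84.09%


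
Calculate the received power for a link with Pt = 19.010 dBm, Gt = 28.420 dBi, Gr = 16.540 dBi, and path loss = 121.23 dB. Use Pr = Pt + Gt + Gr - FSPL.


Pr = 19.010 + 28.420 + 16.540 - 121.23 = -57.26 dBm

-57.26 dBm


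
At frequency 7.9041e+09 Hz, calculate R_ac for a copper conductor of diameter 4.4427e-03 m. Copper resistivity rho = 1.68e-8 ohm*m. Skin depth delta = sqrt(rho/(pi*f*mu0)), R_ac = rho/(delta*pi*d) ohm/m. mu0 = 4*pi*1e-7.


delta = sqrt(1.68e-8 / (pi * 7.9041e+09 * 4*pi*1e-7)) = 7.337508e-07 m
R_ac = 1.68e-8 / (7.337508e-07 * pi * 4.4427e-03) = 1.640 ohm/m

1.640 ohm/m


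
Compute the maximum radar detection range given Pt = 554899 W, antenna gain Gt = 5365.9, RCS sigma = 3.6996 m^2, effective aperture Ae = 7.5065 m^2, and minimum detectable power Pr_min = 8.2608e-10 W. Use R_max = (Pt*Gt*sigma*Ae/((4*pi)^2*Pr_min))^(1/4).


R^4 = 554899*5365.9*3.6996*7.5065 / ((4*pi)^2 * 8.2608e-10) = 6.338798e+17
R_max = 6.338798e+17^0.25 = 28216 m

28216 m


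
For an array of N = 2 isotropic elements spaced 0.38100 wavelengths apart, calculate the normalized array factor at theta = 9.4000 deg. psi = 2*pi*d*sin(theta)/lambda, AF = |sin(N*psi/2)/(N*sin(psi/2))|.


psi = 2*pi*0.38100*sin(9.4000 deg) = 0.3909850 rad
AF = |sin(2*0.3909850/2) / (2*sin(0.3909850/2))| = 0.9810

0.9810


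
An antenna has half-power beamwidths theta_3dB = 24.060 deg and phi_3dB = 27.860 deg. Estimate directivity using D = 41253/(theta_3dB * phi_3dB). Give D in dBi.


D_linear = 41253 / (24.060 * 27.860) = 61.54302
D_dBi = 10 * log10(61.54302) = 17.89 dBi

17.89 dBi


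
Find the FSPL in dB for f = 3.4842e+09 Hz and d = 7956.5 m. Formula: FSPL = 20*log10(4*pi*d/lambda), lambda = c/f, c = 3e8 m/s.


lambda = c / f = 3.0000e+08 / 3.4842e+09 = 0.08610298 m
FSPL = 20 * log10(4*pi*7956.5/0.08610298) = 121.3 dB

121.3 dB


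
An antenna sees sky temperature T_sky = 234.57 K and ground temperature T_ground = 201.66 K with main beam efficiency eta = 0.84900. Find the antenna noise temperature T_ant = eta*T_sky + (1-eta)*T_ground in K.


T_ant = 0.84900 * 234.57 + (1 - 0.84900) * 201.66 = 229.6 K

229.6 K


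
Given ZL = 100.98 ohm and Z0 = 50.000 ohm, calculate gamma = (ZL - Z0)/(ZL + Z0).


gamma = (100.98 - 50.000) / (100.98 + 50.000) = 0.3377

0.3377


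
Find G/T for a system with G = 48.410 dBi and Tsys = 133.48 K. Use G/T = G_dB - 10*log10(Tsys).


G/T = 48.410 - 10*log10(133.48) = 48.410 - 21.25416 = 27.16 dB/K

27.16 dB/K


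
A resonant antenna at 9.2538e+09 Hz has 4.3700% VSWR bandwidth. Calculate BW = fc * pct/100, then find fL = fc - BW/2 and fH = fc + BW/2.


BW = 9.2538e+09 * 4.3700/100 = 4.043911e+08 Hz
fL = 9.2538e+09 - 4.043911e+08/2 = 9.052e+09 Hz
fH = 9.2538e+09 + 4.043911e+08/2 = 9.456e+09 Hz

BW=4.044e+08 Hz, fL=9.052e+09 Hz, fH=9.456e+09 Hz


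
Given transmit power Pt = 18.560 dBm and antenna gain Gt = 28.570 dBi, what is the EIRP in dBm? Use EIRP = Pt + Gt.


EIRP = Pt + Gt = 18.560 + 28.570 = 47.13 dBm

47.13 dBm
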